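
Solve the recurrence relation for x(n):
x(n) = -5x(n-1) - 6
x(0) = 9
First-order linear non-homogeneous.
Homogeneous solution: x_h(n) = A·(-5)^n.
Try constant particular solution x_p = K: K = -5K - 6 ⇒ K = -1.
General: x(n) = A·(-5)^n - 1.
Apply x(0) = 9: A - 1 = 9 ⇒ A = 10.
So x(n) = 10 \left(-5\right)^{n} - 1.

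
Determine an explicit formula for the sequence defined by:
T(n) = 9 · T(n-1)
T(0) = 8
Pure geometric recurrence with ratio 9.
By induction T(n) = T(0) · (9)^n = 8 \cdot 9^{n}.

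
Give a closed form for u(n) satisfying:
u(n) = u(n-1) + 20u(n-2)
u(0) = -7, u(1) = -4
Characteristic equation: x² - x - 20 = 0, which factors as (x - (-4))(x - (5)) = 0.
Roots r₁ = -4, r₂ = 5 (distinct).
General solution: u(n) = A·(-4)^n + B·(5)^n.
From u(0) = -7: A + B = -7.
From u(1) = -4: -4A + 5B = -4.
Solving: A = - \frac{31}{9}, B = - \frac{32}{9}.
So u(n) = - \frac{31 \left(-4\right)^{n}}{9} - \frac{32 \cdot 5^{n}}{9}.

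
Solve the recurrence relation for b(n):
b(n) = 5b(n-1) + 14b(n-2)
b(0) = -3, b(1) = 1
Characteristic equation: x² - 5x - 14 = 0, which factors as (x - (7))(x - (-2)) = 0.
Roots r₁ = 7, r₂ = -2 (distinct).
General solution: b(n) = A·(7)^n + B·(-2)^n.
From b(0) = -3: A + B = -3.
From b(1) = 1: 7A - 2B = 1.
Solving: A = - \frac{5}{9}, B = - \frac{22}{9}.
So b(n) = - \frac{22 \left(-2\right)^{n}}{9} - \frac{5 \cdot 7^{n}}{9}.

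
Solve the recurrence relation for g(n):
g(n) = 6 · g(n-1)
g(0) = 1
Pure geometric recurrence with ratio 6.
By induction g(n) = g(0) · (6)^n = 6^{n}.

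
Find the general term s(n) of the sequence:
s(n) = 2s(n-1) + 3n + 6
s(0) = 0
First-order linear with linear forcing.
Homogeneous solution: s_h(n) = A·(2)^n.
Try particular s_p(n) = pn + q. Substituting:
  pn + q = 2(p(n-1) + q) + 3n + 6.
Matching the n-coefficient: p = 2p + 3 ⇒ p = -3.
Matching constants: q = -2p + 2q + 6 ⇒ q = -12.
General: s(n) = A·(2)^n - 3 n - 12.
Apply s(0) = 0: A - 12 = 0 ⇒ A = 12.
So s(n) = 12 \cdot 2^{n} - 3 n - 12.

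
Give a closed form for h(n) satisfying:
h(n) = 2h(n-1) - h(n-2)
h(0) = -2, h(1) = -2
Characteristic equation: x² - 2x + 1 = 0, which is (x - (1))².
Repeated root r = 1.
General solution: h(n) = (A + Bn)·(1)^n.
From h(0) = -2: A = -2.
From h(1) = -2: (A + B)·(1) = -2 ⇒ B = 0.
So h(n) = \left(-2\right) \cdot (1)^n.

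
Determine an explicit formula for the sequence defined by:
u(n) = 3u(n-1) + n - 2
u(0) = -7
First-order linear with linear forcing.
Homogeneous solution: u_h(n) = A·(3)^n.
Try particular u_p(n) = pn + q. Substituting:
  pn + q = 3(p(n-1) + q) + n - 2.
Matching the n-coefficient: p = 3p + 1 ⇒ p = - \frac{1}{2}.
Matching constants: q = -3p + 3q - 2 ⇒ q = \frac{1}{4}.
General: u(n) = A·(3)^n - \frac{n}{2} + \frac{1}{4}.
Apply u(0) = -7: A + \frac{1}{4} = -7 ⇒ A = - \frac{29}{4}.
So u(n) = - \frac{29 \cdot 3^{n}}{4} - \frac{n}{2} + \frac{1}{4}.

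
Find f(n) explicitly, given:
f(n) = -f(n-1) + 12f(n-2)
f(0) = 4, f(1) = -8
Characteristic equation: x² + x - 12 = 0, which factors as (x - (-4))(x - (3)) = 0.
Roots r₁ = -4, r₂ = 3 (distinct).
General solution: f(n) = A·(-4)^n + B·(3)^n.
From f(0) = 4: A + B = 4.
From f(1) = -8: -4A + 3B = -8.
Solving: A = \frac{20}{7}, B = \frac{8}{7}.
So f(n) = \frac{20 \left(-4\right)^{n}}{7} + \frac{8 \cdot 3^{n}}{7}.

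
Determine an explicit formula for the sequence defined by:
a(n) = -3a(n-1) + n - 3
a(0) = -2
First-order linear with linear forcing.
Homogeneous solution: a_h(n) = A·(-3)^n.
Try particular a_p(n) = pn + q. Substituting:
  pn + q = -3(p(n-1) + q) + n - 3.
Matching the n-coefficient: p = -3p + 1 ⇒ p = \frac{1}{4}.
Matching constants: q = 3p - 3q - 3 ⇒ q = - \frac{9}{16}.
General: a(n) = A·(-3)^n + \frac{n}{4} - \frac{9}{16}.
Apply a(0) = -2: A - \frac{9}{16} = -2 ⇒ A = - \frac{23}{16}.
So a(n) = - \frac{23 \left(-3\right)^{n}}{16} + \frac{n}{4} - \frac{9}{16}.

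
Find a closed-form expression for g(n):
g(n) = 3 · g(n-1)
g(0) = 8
Pure geometric recurrence with ratio 3.
By induction g(n) = g(0) · (3)^n = 8 \cdot 3^{n}.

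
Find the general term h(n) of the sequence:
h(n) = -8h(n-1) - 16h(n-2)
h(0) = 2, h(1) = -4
Characteristic equation: x² + 8x + 16 = 0, which is (x - (-4))².
Repeated root r = -4.
General solution: h(n) = (A + Bn)·(-4)^n.
From h(0) = 2: A = 2.
From h(1) = -4: (A + B)·(-4) = -4 ⇒ B = -1.
So h(n) = \left(2 - n\right) \cdot (-4)^n.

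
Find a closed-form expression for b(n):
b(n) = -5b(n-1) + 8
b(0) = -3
First-order linear non-homogeneous.
Homogeneous solution: b_h(n) = A·(-5)^n.
Try constant particular solution b_p = K: K = -5K + 8 ⇒ K = \frac{4}{3}.
General: b(n) = A·(-5)^n + \frac{4}{3}.
Apply b(0) = -3: A + \frac{4}{3} = -3 ⇒ A = - \frac{13}{3}.
So b(n) = \frac{4}{3} - \frac{13 \left(-5\right)^{n}}{3}.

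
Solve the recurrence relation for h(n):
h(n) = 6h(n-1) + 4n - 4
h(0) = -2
First-order linear with linear forcing.
Homogeneous solution: h_h(n) = A·(6)^n.
Try particular h_p(n) = pn + q. Substituting:
  pn + q = 6(p(n-1) + q) + 4n - 4.
Matching the n-coefficient: p = 6p + 4 ⇒ p = - \frac{4}{5}.
Matching constants: q = -6p + 6q - 4 ⇒ q = - \frac{4}{25}.
General: h(n) = A·(6)^n - \frac{4 n}{5} - \frac{4}{25}.
Apply h(0) = -2: A - \frac{4}{25} = -2 ⇒ A = - \frac{46}{25}.
So h(n) = - \frac{46 \cdot 6^{n}}{25} - \frac{4 n}{5} - \frac{4}{25}.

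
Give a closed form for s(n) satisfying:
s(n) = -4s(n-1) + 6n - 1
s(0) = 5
First-order linear with linear forcing.
Homogeneous solution: s_h(n) = A·(-4)^n.
Try particular s_p(n) = pn + q. Substituting:
  pn + q = -4(p(n-1) + q) + 6n - 1.
Matching the n-coefficient: p = -4p + 6 ⇒ p = \frac{6}{5}.
Matching constants: q = 4p - 4q - 1 ⇒ q = \frac{19}{25}.
General: s(n) = A·(-4)^n + \frac{6 n}{5} + \frac{19}{25}.
Apply s(0) = 5: A + \frac{19}{25} = 5 ⇒ A = \frac{106}{25}.
So s(n) = \frac{106 \left(-4\right)^{n}}{25} + \frac{6 n}{5} + \frac{19}{25}.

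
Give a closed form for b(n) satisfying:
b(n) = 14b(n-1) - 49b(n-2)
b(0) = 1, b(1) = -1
Characteristic equation: x² - 14x + 49 = 0, which is (x - (7))².
Repeated root r = 7.
General solution: b(n) = (A + Bn)·(7)^n.
From b(0) = 1: A = 1.
From b(1) = -1: (A + B)·(7) = -1 ⇒ B = - \frac{8}{7}.
So b(n) = \left(1 - \frac{8 n}{7}\right) \cdot (7)^n.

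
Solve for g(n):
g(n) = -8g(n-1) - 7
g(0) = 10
First-order linear non-homogeneous.
Homogeneous solution: g_h(n) = A·(-8)^n.
Try constant particular solution g_p = K: K = -8K - 7 ⇒ K = - \frac{7}{9}.
General: g(n) = A·(-8)^n - \frac{7}{9}.
Apply g(0) = 10: A - \frac{7}{9} = 10 ⇒ A = \frac{97}{9}.
So g(n) = \frac{97 \left(-8\right)^{n}}{9} - \frac{7}{9}.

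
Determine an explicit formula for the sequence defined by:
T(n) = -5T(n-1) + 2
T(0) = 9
First-order linear non-homogeneous.
Homogeneous solution: T_h(n) = A·(-5)^n.
Try constant particular solution T_p = K: K = -5K + 2 ⇒ K = \frac{1}{3}.
General: T(n) = A·(-5)^n + \frac{1}{3}.
Apply T(0) = 9: A + \frac{1}{3} = 9 ⇒ A = \frac{26}{3}.
So T(n) = \frac{26 \left(-5\right)^{n}}{3} + \frac{1}{3}.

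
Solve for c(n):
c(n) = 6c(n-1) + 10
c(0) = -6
First-order linear non-homogeneous.
Homogeneous solution: c_h(n) = A·(6)^n.
Try constant particular solution c_p = K: K = 6K + 10 ⇒ K = -2.
General: c(n) = A·(6)^n - 2.
Apply c(0) = -6: A - 2 = -6 ⇒ A = -4.
So c(n) = - 4 \cdot 6^{n} - 2.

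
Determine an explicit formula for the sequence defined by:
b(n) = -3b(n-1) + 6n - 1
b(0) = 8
First-order linear with linear forcing.
Homogeneous solution: b_h(n) = A·(-3)^n.
Try particular b_p(n) = pn + q. Substituting:
  pn + q = -3(p(n-1) + q) + 6n - 1.
Matching the n-coefficient: p = -3p + 6 ⇒ p = \frac{3}{2}.
Matching constants: q = 3p - 3q - 1 ⇒ q = \frac{7}{8}.
General: b(n) = A·(-3)^n + \frac{3 n}{2} + \frac{7}{8}.
Apply b(0) = 8: A + \frac{7}{8} = 8 ⇒ A = \frac{57}{8}.
So b(n) = \frac{57 \left(-3\right)^{n}}{8} + \frac{3 n}{2} + \frac{7}{8}.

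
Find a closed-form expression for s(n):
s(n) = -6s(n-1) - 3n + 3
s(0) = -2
First-order linear with linear forcing.
Homogeneous solution: s_h(n) = A·(-6)^n.
Try particular s_p(n) = pn + q. Substituting:
  pn + q = -6(p(n-1) + q) - 3n + 3.
Matching the n-coefficient: p = -6p - 3 ⇒ p = - \frac{3}{7}.
Matching constants: q = 6p - 6q + 3 ⇒ q = \frac{3}{49}.
General: s(n) = A·(-6)^n - \frac{3 n}{7} + \frac{3}{49}.
Apply s(0) = -2: A + \frac{3}{49} = -2 ⇒ A = - \frac{101}{49}.
So s(n) = - \frac{101 \left(-6\right)^{n}}{49} - \frac{3 n}{7} + \frac{3}{49}.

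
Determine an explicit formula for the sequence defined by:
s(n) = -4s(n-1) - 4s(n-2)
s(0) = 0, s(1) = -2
Characteristic equation: x² + 4x + 4 = 0, which is (x - (-2))².
Repeated root r = -2.
General solution: s(n) = (A + Bn)·(-2)^n.
From s(0) = 0: A = 0.
From s(1) = -2: (A + B)·(-2) = -2 ⇒ B = 1.
So s(n) = \left(n\right) \cdot (-2)^n.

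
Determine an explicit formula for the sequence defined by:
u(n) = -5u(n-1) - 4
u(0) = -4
First-order linear non-homogeneous.
Homogeneous solution: u_h(n) = A·(-5)^n.
Try constant particular solution u_p = K: K = -5K - 4 ⇒ K = - \frac{2}{3}.
General: u(n) = A·(-5)^n - \frac{2}{3}.
Apply u(0) = -4: A - \frac{2}{3} = -4 ⇒ A = - \frac{10}{3}.
So u(n) = - \frac{10 \left(-5\right)^{n}}{3} - \frac{2}{3}.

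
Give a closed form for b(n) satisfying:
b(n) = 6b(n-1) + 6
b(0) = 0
First-order linear non-homogeneous.
Homogeneous solution: b_h(n) = A·(6)^n.
Try constant particular solution b_p = K: K = 6K + 6 ⇒ K = - \frac{6}{5}.
General: b(n) = A·(6)^n - \frac{6}{5}.
Apply b(0) = 0: A - \frac{6}{5} = 0 ⇒ A = \frac{6}{5}.
So b(n) = \frac{6 \cdot 6^{n}}{5} - \frac{6}{5}.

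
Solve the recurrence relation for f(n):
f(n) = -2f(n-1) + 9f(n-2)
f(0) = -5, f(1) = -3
Characteristic equation: x² + 2x - 9 = 0.
Discriminant Δ = (-2)² + 4·(9) = 40.
Roots r₁,₂ = (-2 ± √40)/2, so r₁ = -1 + \sqrt{10}, r₂ = - \sqrt{10} - 1.
General solution: f(n) = A·r₁^n + B·r₂^n.
From the initial conditions, A + B = -5 and r₁A + r₂B = -3.
Since r₁ - r₂ = √40: A = (-3 - (-5)r₂)/√40 = - \frac{5}{2} - \frac{2 \sqrt{10}}{5}, and B = -5 - A = - \frac{5}{2} + \frac{2 \sqrt{10}}{5}.
So f(n) = \left(- \frac{5}{2} - \frac{2 \sqrt{10}}{5}\right)\left(-1 + \sqrt{10}\right)^n + \left(- \frac{5}{2} + \frac{2 \sqrt{10}}{5}\right)\left(- \sqrt{10} - 1\right)^n.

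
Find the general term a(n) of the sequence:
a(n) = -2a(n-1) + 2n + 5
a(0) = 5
First-order linear with linear forcing.
Homogeneous solution: a_h(n) = A·(-2)^n.
Try particular a_p(n) = pn + q. Substituting:
  pn + q = -2(p(n-1) + q) + 2n + 5.
Matching the n-coefficient: p = -2p + 2 ⇒ p = \frac{2}{3}.
Matching constants: q = 2p - 2q + 5 ⇒ q = \frac{19}{9}.
General: a(n) = A·(-2)^n + \frac{2 n}{3} + \frac{19}{9}.
Apply a(0) = 5: A + \frac{19}{9} = 5 ⇒ A = \frac{26}{9}.
So a(n) = \frac{26 \left(-2\right)^{n}}{9} + \frac{2 n}{3} + \frac{19}{9}.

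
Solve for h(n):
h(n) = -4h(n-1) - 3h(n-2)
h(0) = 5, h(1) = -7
Characteristic equation: x² + 4x + 3 = 0, which factors as (x - (-1))(x - (-3)) = 0.
Roots r₁ = -1, r₂ = -3 (distinct).
General solution: h(n) = A·(-1)^n + B·(-3)^n.
From h(0) = 5: A + B = 5.
From h(1) = -7: -A - 3B = -7.
Solving: A = 4, B = 1.
So h(n) = 4 \left(-1\right)^{n} + \left(-3\right)^{n}.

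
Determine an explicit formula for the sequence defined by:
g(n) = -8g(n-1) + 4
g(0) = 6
First-order linear non-homogeneous.
Homogeneous solution: g_h(n) = A·(-8)^n.
Try constant particular solution g_p = K: K = -8K + 4 ⇒ K = \frac{4}{9}.
General: g(n) = A·(-8)^n + \frac{4}{9}.
Apply g(0) = 6: A + \frac{4}{9} = 6 ⇒ A = \frac{50}{9}.
So g(n) = \frac{50 \left(-8\right)^{n}}{9} + \frac{4}{9}.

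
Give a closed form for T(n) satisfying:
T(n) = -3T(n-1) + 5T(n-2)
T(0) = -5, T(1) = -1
Characteristic equation: x² + 3x - 5 = 0.
Discriminant Δ = (-3)² + 4·(5) = 29.
Roots r₁,₂ = (-3 ± √29)/2, so r₁ = - \frac{3}{2} + \frac{\sqrt{29}}{2}, r₂ = - \frac{\sqrt{29}}{2} - \frac{3}{2}.
General solution: T(n) = A·r₁^n + B·r₂^n.
From the initial conditions, A + B = -5 and r₁A + r₂B = -1.
Since r₁ - r₂ = √29: A = (-1 - (-5)r₂)/√29 = - \frac{5}{2} - \frac{17 \sqrt{29}}{58}, and B = -5 - A = - \frac{5}{2} + \frac{17 \sqrt{29}}{58}.
So T(n) = \left(- \frac{5}{2} - \frac{17 \sqrt{29}}{58}\right)\left(- \frac{3}{2} + \frac{\sqrt{29}}{2}\right)^n + \left(- \frac{5}{2} + \frac{17 \sqrt{29}}{58}\right)\left(- \frac{\sqrt{29}}{2} - \frac{3}{2}\right)^n.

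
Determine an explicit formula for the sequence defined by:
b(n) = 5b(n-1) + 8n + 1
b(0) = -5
First-order linear with linear forcing.
Homogeneous solution: b_h(n) = A·(5)^n.
Try particular b_p(n) = pn + q. Substituting:
  pn + q = 5(p(n-1) + q) + 8n + 1.
Matching the n-coefficient: p = 5p + 8 ⇒ p = -2.
Matching constants: q = -5p + 5q + 1 ⇒ q = - \frac{11}{4}.
General: b(n) = A·(5)^n - 2 n - \frac{11}{4}.
Apply b(0) = -5: A - \frac{11}{4} = -5 ⇒ A = - \frac{9}{4}.
So b(n) = - \frac{9 \cdot 5^{n}}{4} - 2 n - \frac{11}{4}.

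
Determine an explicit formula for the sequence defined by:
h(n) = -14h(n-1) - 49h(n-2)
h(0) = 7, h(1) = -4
Characteristic equation: x² + 14x + 49 = 0, which is (x - (-7))².
Repeated root r = -7.
General solution: h(n) = (A + Bn)·(-7)^n.
From h(0) = 7: A = 7.
From h(1) = -4: (A + B)·(-7) = -4 ⇒ B = - \frac{45}{7}.
So h(n) = \left(7 - \frac{45 n}{7}\right) \cdot (-7)^n.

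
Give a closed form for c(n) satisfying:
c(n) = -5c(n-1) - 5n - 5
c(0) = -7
First-order linear with linear forcing.
Homogeneous solution: c_h(n) = A·(-5)^n.
Try particular c_p(n) = pn + q. Substituting:
  pn + q = -5(p(n-1) + q) - 5n - 5.
Matching the n-coefficient: p = -5p - 5 ⇒ p = - \frac{5}{6}.
Matching constants: q = 5p - 5q - 5 ⇒ q = - \frac{55}{36}.
General: c(n) = A·(-5)^n - \frac{5 n}{6} - \frac{55}{36}.
Apply c(0) = -7: A - \frac{55}{36} = -7 ⇒ A = - \frac{197}{36}.
So c(n) = - \frac{197 \left(-5\right)^{n}}{36} - \frac{5 n}{6} - \frac{55}{36}.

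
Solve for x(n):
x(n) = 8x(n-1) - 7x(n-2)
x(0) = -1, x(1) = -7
Characteristic equation: x² - 8x + 7 = 0, which factors as (x - (7))(x - (1)) = 0.
Roots r₁ = 7, r₂ = 1 (distinct).
General solution: x(n) = A·(7)^n + B·(1)^n.
From x(0) = -1: A + B = -1.
From x(1) = -7: 7A + B = -7.
Solving: A = -1, B = 0.
So x(n) = - 7^{n}.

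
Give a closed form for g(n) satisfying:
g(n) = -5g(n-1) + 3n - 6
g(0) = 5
First-order linear with linear forcing.
Homogeneous solution: g_h(n) = A·(-5)^n.
Try particular g_p(n) = pn + q. Substituting:
  pn + q = -5(p(n-1) + q) + 3n - 6.
Matching the n-coefficient: p = -5p + 3 ⇒ p = \frac{1}{2}.
Matching constants: q = 5p - 5q - 6 ⇒ q = - \frac{7}{12}.
General: g(n) = A·(-5)^n + \frac{n}{2} - \frac{7}{12}.
Apply g(0) = 5: A - \frac{7}{12} = 5 ⇒ A = \frac{67}{12}.
So g(n) = \frac{67 \left(-5\right)^{n}}{12} + \frac{n}{2} - \frac{7}{12}.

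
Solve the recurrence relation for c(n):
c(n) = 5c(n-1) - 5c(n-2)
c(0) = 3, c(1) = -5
Characteristic equation: x² - 5x + 5 = 0.
Discriminant Δ = (5)² + 4·(-5) = 5.
Roots r₁,₂ = (5 ± √5)/2, so r₁ = \frac{\sqrt{5}}{2} + \frac{5}{2}, r₂ = \frac{5}{2} - \frac{\sqrt{5}}{2}.
General solution: c(n) = A·r₁^n + B·r₂^n.
From the initial conditions, A + B = 3 and r₁A + r₂B = -5.
Since r₁ - r₂ = √5: A = (-5 - (3)r₂)/√5 = \frac{3}{2} - \frac{5 \sqrt{5}}{2}, and B = 3 - A = \frac{3}{2} + \frac{5 \sqrt{5}}{2}.
So c(n) = \left(\frac{3}{2} - \frac{5 \sqrt{5}}{2}\right)\left(\frac{\sqrt{5}}{2} + \frac{5}{2}\right)^n + \left(\frac{3}{2} + \frac{5 \sqrt{5}}{2}\right)\left(\frac{5}{2} - \frac{\sqrt{5}}{2}\right)^n.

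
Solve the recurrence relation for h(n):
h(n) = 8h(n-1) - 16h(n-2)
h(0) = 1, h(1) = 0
Characteristic equation: x² - 8x + 16 = 0, which is (x - (4))².
Repeated root r = 4.
General solution: h(n) = (A + Bn)·(4)^n.
From h(0) = 1: A = 1.
From h(1) = 0: (A + B)·(4) = 0 ⇒ B = -1.
So h(n) = \left(1 - n\right) \cdot (4)^n.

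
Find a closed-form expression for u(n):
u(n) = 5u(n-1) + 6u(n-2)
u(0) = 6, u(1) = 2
Characteristic equation: x² - 5x - 6 = 0, which factors as (x - (-1))(x - (6)) = 0.
Roots r₁ = -1, r₂ = 6 (distinct).
General solution: u(n) = A·(-1)^n + B·(6)^n.
From u(0) = 6: A + B = 6.
From u(1) = 2: -A + 6B = 2.
Solving: A = \frac{34}{7}, B = \frac{8}{7}.
So u(n) = \frac{34 \left(-1\right)^{n}}{7} + \frac{8 \cdot 6^{n}}{7}.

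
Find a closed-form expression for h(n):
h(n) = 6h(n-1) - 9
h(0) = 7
First-order linear non-homogeneous.
Homogeneous solution: h_h(n) = A·(6)^n.
Try constant particular solution h_p = K: K = 6K - 9 ⇒ K = \frac{9}{5}.
General: h(n) = A·(6)^n + \frac{9}{5}.
Apply h(0) = 7: A + \frac{9}{5} = 7 ⇒ A = \frac{26}{5}.
So h(n) = \frac{26 \cdot 6^{n}}{5} + \frac{9}{5}.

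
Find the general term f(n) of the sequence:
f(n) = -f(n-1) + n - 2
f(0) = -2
First-order linear with linear forcing.
Homogeneous solution: f_h(n) = A·(-1)^n.
Try particular f_p(n) = pn + q. Substituting:
  pn + q = -(p(n-1) + q) + n - 2.
Matching the n-coefficient: p = -p + 1 ⇒ p = \frac{1}{2}.
Matching constants: q = p - q - 2 ⇒ q = - \frac{3}{4}.
General: f(n) = A·(-1)^n + \frac{n}{2} - \frac{3}{4}.
Apply f(0) = -2: A - \frac{3}{4} = -2 ⇒ A = - \frac{5}{4}.
So f(n) = - \frac{5 \left(-1\right)^{n}}{4} + \frac{n}{2} - \frac{3}{4}.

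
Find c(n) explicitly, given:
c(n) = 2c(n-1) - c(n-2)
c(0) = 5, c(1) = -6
Characteristic equation: x² - 2x + 1 = 0, which is (x - (1))².
Repeated root r = 1.
General solution: c(n) = (A + Bn)·(1)^n.
From c(0) = 5: A = 5.
From c(1) = -6: (A + B)·(1) = -6 ⇒ B = -11.
So c(n) = \left(5 - 11 n\right) \cdot (1)^n.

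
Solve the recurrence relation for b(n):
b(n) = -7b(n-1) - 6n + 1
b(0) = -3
First-order linear with linear forcing.
Homogeneous solution: b_h(n) = A·(-7)^n.
Try particular b_p(n) = pn + q. Substituting:
  pn + q = -7(p(n-1) + q) - 6n + 1.
Matching the n-coefficient: p = -7p - 6 ⇒ p = - \frac{3}{4}.
Matching constants: q = 7p - 7q + 1 ⇒ q = - \frac{17}{32}.
General: b(n) = A·(-7)^n - \frac{3 n}{4} - \frac{17}{32}.
Apply b(0) = -3: A - \frac{17}{32} = -3 ⇒ A = - \frac{79}{32}.
So b(n) = - \frac{79 \left(-7\right)^{n}}{32} - \frac{3 n}{4} - \frac{17}{32}.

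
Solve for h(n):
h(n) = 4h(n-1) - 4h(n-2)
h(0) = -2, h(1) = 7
Characteristic equation: x² - 4x + 4 = 0, which is (x - (2))².
Repeated root r = 2.
General solution: h(n) = (A + Bn)·(2)^n.
From h(0) = -2: A = -2.
From h(1) = 7: (A + B)·(2) = 7 ⇒ B = \frac{11}{2}.
So h(n) = \left(\frac{11 n}{2} - 2\right) \cdot (2)^n.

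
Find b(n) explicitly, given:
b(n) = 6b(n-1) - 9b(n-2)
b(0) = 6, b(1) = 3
Characteristic equation: x² - 6x + 9 = 0, which is (x - (3))².
Repeated root r = 3.
General solution: b(n) = (A + Bn)·(3)^n.
From b(0) = 6: A = 6.
From b(1) = 3: (A + B)·(3) = 3 ⇒ B = -5.
So b(n) = \left(6 - 5 n\right) \cdot (3)^n.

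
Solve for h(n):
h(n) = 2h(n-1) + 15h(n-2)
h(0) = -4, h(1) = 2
Characteristic equation: x² - 2x - 15 = 0, which factors as (x - (5))(x - (-3)) = 0.
Roots r₁ = 5, r₂ = -3 (distinct).
General solution: h(n) = A·(5)^n + B·(-3)^n.
From h(0) = -4: A + B = -4.
From h(1) = 2: 5A - 3B = 2.
Solving: A = - \frac{5}{4}, B = - \frac{11}{4}.
So h(n) = - \frac{11 \left(-3\right)^{n}}{4} - \frac{5 \cdot 5^{n}}{4}.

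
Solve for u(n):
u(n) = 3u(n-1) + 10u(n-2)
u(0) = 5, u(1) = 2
Characteristic equation: x² - 3x - 10 = 0, which factors as (x - (-2))(x - (5)) = 0.
Roots r₁ = -2, r₂ = 5 (distinct).
General solution: u(n) = A·(-2)^n + B·(5)^n.
From u(0) = 5: A + B = 5.
From u(1) = 2: -2A + 5B = 2.
Solving: A = \frac{23}{7}, B = \frac{12}{7}.
So u(n) = \frac{23 \left(-2\right)^{n}}{7} + \frac{12 \cdot 5^{n}}{7}.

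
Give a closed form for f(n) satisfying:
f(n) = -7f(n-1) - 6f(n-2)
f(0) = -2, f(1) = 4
Characteristic equation: x² + 7x + 6 = 0, which factors as (x - (-1))(x - (-6)) = 0.
Roots r₁ = -1, r₂ = -6 (distinct).
General solution: f(n) = A·(-1)^n + B·(-6)^n.
From f(0) = -2: A + B = -2.
From f(1) = 4: -A - 6B = 4.
Solving: A = - \frac{8}{5}, B = - \frac{2}{5}.
So f(n) = - \frac{8 \left(-1\right)^{n}}{5} - \frac{2 \left(-6\right)^{n}}{5}.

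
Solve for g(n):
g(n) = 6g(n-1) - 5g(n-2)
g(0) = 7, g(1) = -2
Characteristic equation: x² - 6x + 5 = 0, which factors as (x - (5))(x - (1)) = 0.
Roots r₁ = 5, r₂ = 1 (distinct).
General solution: g(n) = A·(5)^n + B·(1)^n.
From g(0) = 7: A + B = 7.
From g(1) = -2: 5A + B = -2.
Solving: A = - \frac{9}{4}, B = \frac{37}{4}.
So g(n) = \frac{37}{4} - \frac{9 \cdot 5^{n}}{4}.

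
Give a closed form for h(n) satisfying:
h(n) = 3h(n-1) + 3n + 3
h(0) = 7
First-order linear with linear forcing.
Homogeneous solution: h_h(n) = A·(3)^n.
Try particular h_p(n) = pn + q. Substituting:
  pn + q = 3(p(n-1) + q) + 3n + 3.
Matching the n-coefficient: p = 3p + 3 ⇒ p = - \frac{3}{2}.
Matching constants: q = -3p + 3q + 3 ⇒ q = - \frac{15}{4}.
General: h(n) = A·(3)^n - \frac{3 n}{2} - \frac{15}{4}.
Apply h(0) = 7: A - \frac{15}{4} = 7 ⇒ A = \frac{43}{4}.
So h(n) = \frac{43 \cdot 3^{n}}{4} - \frac{3 n}{2} - \frac{15}{4}.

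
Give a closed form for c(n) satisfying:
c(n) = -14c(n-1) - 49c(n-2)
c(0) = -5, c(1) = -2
Characteristic equation: x² + 14x + 49 = 0, which is (x - (-7))².
Repeated root r = -7.
General solution: c(n) = (A + Bn)·(-7)^n.
From c(0) = -5: A = -5.
From c(1) = -2: (A + B)·(-7) = -2 ⇒ B = \frac{37}{7}.
So c(n) = \left(\frac{37 n}{7} - 5\right) \cdot (-7)^n.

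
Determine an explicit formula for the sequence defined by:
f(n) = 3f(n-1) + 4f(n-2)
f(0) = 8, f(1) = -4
Characteristic equation: x² - 3x - 4 = 0, which factors as (x - (-1))(x - (4)) = 0.
Roots r₁ = -1, r₂ = 4 (distinct).
General solution: f(n) = A·(-1)^n + B·(4)^n.
From f(0) = 8: A + B = 8.
From f(1) = -4: -A + 4B = -4.
Solving: A = \frac{36}{5}, B = \frac{4}{5}.
So f(n) = \frac{36 \left(-1\right)^{n}}{5} + \frac{4 \cdot 4^{n}}{5}.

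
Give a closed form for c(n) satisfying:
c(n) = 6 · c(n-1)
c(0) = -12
Pure geometric recurrence with ratio 6.
By induction c(n) = c(0) · (6)^n = - 12 \cdot 6^{n}.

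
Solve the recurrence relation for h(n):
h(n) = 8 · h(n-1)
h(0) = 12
Pure geometric recurrence with ratio 8.
By induction h(n) = h(0) · (8)^n = 12 \cdot 8^{n}.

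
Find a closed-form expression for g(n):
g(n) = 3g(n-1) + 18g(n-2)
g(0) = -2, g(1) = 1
Characteristic equation: x² - 3x - 18 = 0, which factors as (x - (-3))(x - (6)) = 0.
Roots r₁ = -3, r₂ = 6 (distinct).
General solution: g(n) = A·(-3)^n + B·(6)^n.
From g(0) = -2: A + B = -2.
From g(1) = 1: -3A + 6B = 1.
Solving: A = - \frac{13}{9}, B = - \frac{5}{9}.
So g(n) = - \frac{13 \left(-3\right)^{n}}{9} - \frac{5 \cdot 6^{n}}{9}.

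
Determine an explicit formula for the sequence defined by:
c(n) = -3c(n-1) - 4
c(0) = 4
First-order linear non-homogeneous.
Homogeneous solution: c_h(n) = A·(-3)^n.
Try constant particular solution c_p = K: K = -3K - 4 ⇒ K = -1.
General: c(n) = A·(-3)^n - 1.
Apply c(0) = 4: A - 1 = 4 ⇒ A = 5.
So c(n) = 5 \left(-3\right)^{n} - 1.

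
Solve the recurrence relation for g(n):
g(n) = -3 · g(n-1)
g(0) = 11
Pure geometric recurrence with ratio -3.
By induction g(n) = g(0) · (-3)^n = 11 \left(-3\right)^{n}.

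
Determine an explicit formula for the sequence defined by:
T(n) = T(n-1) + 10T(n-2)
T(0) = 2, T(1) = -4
Characteristic equation: x² - x - 10 = 0.
Discriminant Δ = (1)² + 4·(10) = 41.
Roots r₁,₂ = (1 ± √41)/2, so r₁ = \frac{1}{2} + \frac{\sqrt{41}}{2}, r₂ = \frac{1}{2} - \frac{\sqrt{41}}{2}.
General solution: T(n) = A·r₁^n + B·r₂^n.
From the initial conditions, A + B = 2 and r₁A + r₂B = -4.
Since r₁ - r₂ = √41: A = (-4 - (2)r₂)/√41 = 1 - \frac{5 \sqrt{41}}{41}, and B = 2 - A = \frac{5 \sqrt{41}}{41} + 1.
So T(n) = \left(1 - \frac{5 \sqrt{41}}{41}\right)\left(\frac{1}{2} + \frac{\sqrt{41}}{2}\right)^n + \left(\frac{5 \sqrt{41}}{41} + 1\right)\left(\frac{1}{2} - \frac{\sqrt{41}}{2}\right)^n.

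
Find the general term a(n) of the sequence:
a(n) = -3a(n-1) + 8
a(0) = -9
First-order linear non-homogeneous.
Homogeneous solution: a_h(n) = A·(-3)^n.
Try constant particular solution a_p = K: K = -3K + 8 ⇒ K = 2.
General: a(n) = A·(-3)^n + 2.
Apply a(0) = -9: A + 2 = -9 ⇒ A = -11.
So a(n) = 2 - 11 \left(-3\right)^{n}.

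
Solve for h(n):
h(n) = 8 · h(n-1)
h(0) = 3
Pure geometric recurrence with ratio 8.
By induction h(n) = h(0) · (8)^n = 3 \cdot 8^{n}.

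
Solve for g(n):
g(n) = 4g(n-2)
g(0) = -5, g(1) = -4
Characteristic equation: x² - 4 = 0, which factors as (x - (2))(x - (-2)) = 0.
Roots r₁ = 2, r₂ = -2 (distinct).
General solution: g(n) = A·(2)^n + B·(-2)^n.
From g(0) = -5: A + B = -5.
From g(1) = -4: 2A - 2B = -4.
Solving: A = - \frac{7}{2}, B = - \frac{3}{2}.
So g(n) = - \frac{3 \left(-2\right)^{n}}{2} - \frac{7 \cdot 2^{n}}{2}.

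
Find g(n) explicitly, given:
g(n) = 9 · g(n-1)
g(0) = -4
Pure geometric recurrence with ratio 9.
By induction g(n) = g(0) · (9)^n = - 4 \cdot 9^{n}.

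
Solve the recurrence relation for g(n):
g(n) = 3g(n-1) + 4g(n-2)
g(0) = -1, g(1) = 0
Characteristic equation: x² - 3x - 4 = 0, which factors as (x - (4))(x - (-1)) = 0.
Roots r₁ = 4, r₂ = -1 (distinct).
General solution: g(n) = A·(4)^n + B·(-1)^n.
From g(0) = -1: A + B = -1.
From g(1) = 0: 4A - B = 0.
Solving: A = - \frac{1}{5}, B = - \frac{4}{5}.
So g(n) = - \frac{4 \left(-1\right)^{n}}{5} - \frac{4^{n}}{5}.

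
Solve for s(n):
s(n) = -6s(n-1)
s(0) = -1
This is a homogeneous first-order recurrence with ratio -6.
By induction s(n) = s(0) · (-6)^n = - \left(-6\right)^{n}.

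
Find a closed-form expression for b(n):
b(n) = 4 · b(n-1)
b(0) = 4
Pure geometric recurrence with ratio 4.
By induction b(n) = b(0) · (4)^n = 4 \cdot 4^{n}.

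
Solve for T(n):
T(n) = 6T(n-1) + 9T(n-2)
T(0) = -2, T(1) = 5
Characteristic equation: x² - 6x - 9 = 0.
Discriminant Δ = (6)² + 4·(9) = 72.
Roots r₁,₂ = (6 ± √72)/2, so r₁ = 3 + 3 \sqrt{2}, r₂ = 3 - 3 \sqrt{2}.
General solution: T(n) = A·r₁^n + B·r₂^n.
From the initial conditions, A + B = -2 and r₁A + r₂B = 5.
Since r₁ - r₂ = √72: A = (5 - (-2)r₂)/√72 = -1 + \frac{11 \sqrt{2}}{12}, and B = -2 - A = - \frac{11 \sqrt{2}}{12} - 1.
So T(n) = \left(-1 + \frac{11 \sqrt{2}}{12}\right)\left(3 + 3 \sqrt{2}\right)^n + \left(- \frac{11 \sqrt{2}}{12} - 1\right)\left(3 - 3 \sqrt{2}\right)^n.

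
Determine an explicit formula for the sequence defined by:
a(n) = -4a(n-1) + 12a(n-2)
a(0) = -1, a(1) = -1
Characteristic equation: x² + 4x - 12 = 0, which factors as (x - (-6))(x - (2)) = 0.
Roots r₁ = -6, r₂ = 2 (distinct).
General solution: a(n) = A·(-6)^n + B·(2)^n.
From a(0) = -1: A + B = -1.
From a(1) = -1: -6A + 2B = -1.
Solving: A = - \frac{1}{8}, B = - \frac{7}{8}.
So a(n) = - \frac{\left(-6\right)^{n}}{8} - \frac{7 \cdot 2^{n}}{8}.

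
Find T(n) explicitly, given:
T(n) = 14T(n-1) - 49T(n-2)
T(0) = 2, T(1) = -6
Characteristic equation: x² - 14x + 49 = 0, which is (x - (7))².
Repeated root r = 7.
General solution: T(n) = (A + Bn)·(7)^n.
From T(0) = 2: A = 2.
From T(1) = -6: (A + B)·(7) = -6 ⇒ B = - \frac{20}{7}.
So T(n) = \left(2 - \frac{20 n}{7}\right) \cdot (7)^n.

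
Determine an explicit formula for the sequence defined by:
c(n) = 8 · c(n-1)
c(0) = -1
Pure geometric recurrence with ratio 8.
By induction c(n) = c(0) · (8)^n = - 8^{n}.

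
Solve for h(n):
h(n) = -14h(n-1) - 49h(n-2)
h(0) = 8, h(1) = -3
Characteristic equation: x² + 14x + 49 = 0, which is (x - (-7))².
Repeated root r = -7.
General solution: h(n) = (A + Bn)·(-7)^n.
From h(0) = 8: A = 8.
From h(1) = -3: (A + B)·(-7) = -3 ⇒ B = - \frac{53}{7}.
So h(n) = \left(8 - \frac{53 n}{7}\right) \cdot (-7)^n.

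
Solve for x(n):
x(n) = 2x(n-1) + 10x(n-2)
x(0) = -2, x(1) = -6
Characteristic equation: x² - 2x - 10 = 0.
Discriminant Δ = (2)² + 4·(10) = 44.
Roots r₁,₂ = (2 ± √44)/2, so r₁ = 1 + \sqrt{11}, r₂ = 1 - \sqrt{11}.
General solution: x(n) = A·r₁^n + B·r₂^n.
From the initial conditions, A + B = -2 and r₁A + r₂B = -6.
Since r₁ - r₂ = √44: A = (-6 - (-2)r₂)/√44 = -1 - \frac{2 \sqrt{11}}{11}, and B = -2 - A = -1 + \frac{2 \sqrt{11}}{11}.
So x(n) = \left(-1 - \frac{2 \sqrt{11}}{11}\right)\left(1 + \sqrt{11}\right)^n + \left(-1 + \frac{2 \sqrt{11}}{11}\right)\left(1 - \sqrt{11}\right)^n.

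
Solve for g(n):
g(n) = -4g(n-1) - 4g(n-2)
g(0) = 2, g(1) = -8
Characteristic equation: x² + 4x + 4 = 0, which is (x - (-2))².
Repeated root r = -2.
General solution: g(n) = (A + Bn)·(-2)^n.
From g(0) = 2: A = 2.
From g(1) = -8: (A + B)·(-2) = -8 ⇒ B = 2.
So g(n) = \left(2 n + 2\right) \cdot (-2)^n.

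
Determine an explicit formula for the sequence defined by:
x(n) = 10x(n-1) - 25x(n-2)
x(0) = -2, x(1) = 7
Characteristic equation: x² - 10x + 25 = 0, which is (x - (5))².
Repeated root r = 5.
General solution: x(n) = (A + Bn)·(5)^n.
From x(0) = -2: A = -2.
From x(1) = 7: (A + B)·(5) = 7 ⇒ B = \frac{17}{5}.
So x(n) = \left(\frac{17 n}{5} - 2\right) \cdot (5)^n.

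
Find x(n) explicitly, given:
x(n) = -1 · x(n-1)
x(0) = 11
Pure geometric recurrence with ratio -1.
By induction x(n) = x(0) · (-1)^n = 11 \left(-1\right)^{n}.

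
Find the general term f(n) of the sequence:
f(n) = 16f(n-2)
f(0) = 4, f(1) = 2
Characteristic equation: x² - 16 = 0, which factors as (x - (-4))(x - (4)) = 0.
Roots r₁ = -4, r₂ = 4 (distinct).
General solution: f(n) = A·(-4)^n + B·(4)^n.
From f(0) = 4: A + B = 4.
From f(1) = 2: -4A + 4B = 2.
Solving: A = \frac{7}{4}, B = \frac{9}{4}.
So f(n) = \frac{7 \left(-4\right)^{n}}{4} + \frac{9 \cdot 4^{n}}{4}.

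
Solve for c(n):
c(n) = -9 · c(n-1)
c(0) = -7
Pure geometric recurrence with ratio -9.
By induction c(n) = c(0) · (-9)^n = - 7 \left(-9\right)^{n}.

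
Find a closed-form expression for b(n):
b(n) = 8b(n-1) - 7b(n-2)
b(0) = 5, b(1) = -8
Characteristic equation: x² - 8x + 7 = 0, which factors as (x - (7))(x - (1)) = 0.
Roots r₁ = 7, r₂ = 1 (distinct).
General solution: b(n) = A·(7)^n + B·(1)^n.
From b(0) = 5: A + B = 5.
From b(1) = -8: 7A + B = -8.
Solving: A = - \frac{13}{6}, B = \frac{43}{6}.
So b(n) = \frac{43}{6} - \frac{13 \cdot 7^{n}}{6}.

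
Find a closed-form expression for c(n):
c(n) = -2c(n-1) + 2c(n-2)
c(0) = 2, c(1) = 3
Characteristic equation: x² + 2x - 2 = 0.
Discriminant Δ = (-2)² + 4·(2) = 12.
Roots r₁,₂ = (-2 ± √12)/2, so r₁ = -1 + \sqrt{3}, r₂ = - \sqrt{3} - 1.
General solution: c(n) = A·r₁^n + B·r₂^n.
From the initial conditions, A + B = 2 and r₁A + r₂B = 3.
Since r₁ - r₂ = √12: A = (3 - (2)r₂)/√12 = 1 + \frac{5 \sqrt{3}}{6}, and B = 2 - A = 1 - \frac{5 \sqrt{3}}{6}.
So c(n) = \left(1 + \frac{5 \sqrt{3}}{6}\right)\left(-1 + \sqrt{3}\right)^n + \left(1 - \frac{5 \sqrt{3}}{6}\right)\left(- \sqrt{3} - 1\right)^n.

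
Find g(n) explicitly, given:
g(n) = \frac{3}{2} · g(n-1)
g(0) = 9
Pure geometric recurrence with ratio \frac{3}{2}.
By induction g(n) = g(0) · (\frac{3}{2})^n = 9 \left(\frac{3}{2}\right)^{n}.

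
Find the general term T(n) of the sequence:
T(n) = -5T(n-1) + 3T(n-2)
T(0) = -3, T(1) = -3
Characteristic equation: x² + 5x - 3 = 0.
Discriminant Δ = (-5)² + 4·(3) = 37.
Roots r₁,₂ = (-5 ± √37)/2, so r₁ = - \frac{5}{2} + \frac{\sqrt{37}}{2}, r₂ = - \frac{\sqrt{37}}{2} - \frac{5}{2}.
General solution: T(n) = A·r₁^n + B·r₂^n.
From the initial conditions, A + B = -3 and r₁A + r₂B = -3.
Since r₁ - r₂ = √37: A = (-3 - (-3)r₂)/√37 = - \frac{21 \sqrt{37}}{74} - \frac{3}{2}, and B = -3 - A = - \frac{3}{2} + \frac{21 \sqrt{37}}{74}.
So T(n) = \left(- \frac{21 \sqrt{37}}{74} - \frac{3}{2}\right)\left(- \frac{5}{2} + \frac{\sqrt{37}}{2}\right)^n + \left(- \frac{3}{2} + \frac{21 \sqrt{37}}{74}\right)\left(- \frac{\sqrt{37}}{2} - \frac{5}{2}\right)^n.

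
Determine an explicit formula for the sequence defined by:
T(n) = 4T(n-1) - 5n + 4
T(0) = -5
First-order linear with linear forcing.
Homogeneous solution: T_h(n) = A·(4)^n.
Try particular T_p(n) = pn + q. Substituting:
  pn + q = 4(p(n-1) + q) - 5n + 4.
Matching the n-coefficient: p = 4p - 5 ⇒ p = \frac{5}{3}.
Matching constants: q = -4p + 4q + 4 ⇒ q = \frac{8}{9}.
General: T(n) = A·(4)^n + \frac{5 n}{3} + \frac{8}{9}.
Apply T(0) = -5: A + \frac{8}{9} = -5 ⇒ A = - \frac{53}{9}.
So T(n) = - \frac{53 \cdot 4^{n}}{9} + \frac{5 n}{3} + \frac{8}{9}.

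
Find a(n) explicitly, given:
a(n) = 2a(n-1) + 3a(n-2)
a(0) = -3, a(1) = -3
Characteristic equation: x² - 2x - 3 = 0, which factors as (x - (-1))(x - (3)) = 0.
Roots r₁ = -1, r₂ = 3 (distinct).
General solution: a(n) = A·(-1)^n + B·(3)^n.
From a(0) = -3: A + B = -3.
From a(1) = -3: -A + 3B = -3.
Solving: A = - \frac{3}{2}, B = - \frac{3}{2}.
So a(n) = - \frac{3 \left(-1\right)^{n}}{2} - \frac{3 \cdot 3^{n}}{2}.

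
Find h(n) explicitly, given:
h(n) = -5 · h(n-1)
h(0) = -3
Pure geometric recurrence with ratio -5.
By induction h(n) = h(0) · (-5)^n = - 3 \left(-5\right)^{n}.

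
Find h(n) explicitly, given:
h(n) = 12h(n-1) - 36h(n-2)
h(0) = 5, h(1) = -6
Characteristic equation: x² - 12x + 36 = 0, which is (x - (6))².
Repeated root r = 6.
General solution: h(n) = (A + Bn)·(6)^n.
From h(0) = 5: A = 5.
From h(1) = -6: (A + B)·(6) = -6 ⇒ B = -6.
So h(n) = \left(5 - 6 n\right) \cdot (6)^n.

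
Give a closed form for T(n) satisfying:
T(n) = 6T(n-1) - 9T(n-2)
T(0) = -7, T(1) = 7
Characteristic equation: x² - 6x + 9 = 0, which is (x - (3))².
Repeated root r = 3.
General solution: T(n) = (A + Bn)·(3)^n.
From T(0) = -7: A = -7.
From T(1) = 7: (A + B)·(3) = 7 ⇒ B = \frac{28}{3}.
So T(n) = \left(\frac{28 n}{3} - 7\right) \cdot (3)^n.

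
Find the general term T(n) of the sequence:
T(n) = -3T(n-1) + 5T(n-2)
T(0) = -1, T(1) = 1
Characteristic equation: x² + 3x - 5 = 0.
Discriminant Δ = (-3)² + 4·(5) = 29.
Roots r₁,₂ = (-3 ± √29)/2, so r₁ = - \frac{3}{2} + \frac{\sqrt{29}}{2}, r₂ = - \frac{\sqrt{29}}{2} - \frac{3}{2}.
General solution: T(n) = A·r₁^n + B·r₂^n.
From the initial conditions, A + B = -1 and r₁A + r₂B = 1.
Since r₁ - r₂ = √29: A = (1 - (-1)r₂)/√29 = - \frac{1}{2} - \frac{\sqrt{29}}{58}, and B = -1 - A = - \frac{1}{2} + \frac{\sqrt{29}}{58}.
So T(n) = \left(- \frac{1}{2} - \frac{\sqrt{29}}{58}\right)\left(- \frac{3}{2} + \frac{\sqrt{29}}{2}\right)^n + \left(- \frac{1}{2} + \frac{\sqrt{29}}{58}\right)\left(- \frac{\sqrt{29}}{2} - \frac{3}{2}\right)^n.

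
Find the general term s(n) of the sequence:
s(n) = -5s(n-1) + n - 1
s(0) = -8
First-order linear with linear forcing.
Homogeneous solution: s_h(n) = A·(-5)^n.
Try particular s_p(n) = pn + q. Substituting:
  pn + q = -5(p(n-1) + q) + n - 1.
Matching the n-coefficient: p = -5p + 1 ⇒ p = \frac{1}{6}.
Matching constants: q = 5p - 5q - 1 ⇒ q = - \frac{1}{36}.
General: s(n) = A·(-5)^n + \frac{n}{6} - \frac{1}{36}.
Apply s(0) = -8: A - \frac{1}{36} = -8 ⇒ A = - \frac{287}{36}.
So s(n) = - \frac{287 \left(-5\right)^{n}}{36} + \frac{n}{6} - \frac{1}{36}.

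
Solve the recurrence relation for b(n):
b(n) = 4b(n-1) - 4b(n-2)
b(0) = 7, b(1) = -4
Characteristic equation: x² - 4x + 4 = 0, which is (x - (2))².
Repeated root r = 2.
General solution: b(n) = (A + Bn)·(2)^n.
From b(0) = 7: A = 7.
From b(1) = -4: (A + B)·(2) = -4 ⇒ B = -9.
So b(n) = \left(7 - 9 n\right) \cdot (2)^n.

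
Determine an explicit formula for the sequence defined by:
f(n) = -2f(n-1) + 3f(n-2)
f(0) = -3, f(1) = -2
Characteristic equation: x² + 2x - 3 = 0, which factors as (x - (-3))(x - (1)) = 0.
Roots r₁ = -3, r₂ = 1 (distinct).
General solution: f(n) = A·(-3)^n + B·(1)^n.
From f(0) = -3: A + B = -3.
From f(1) = -2: -3A + B = -2.
Solving: A = - \frac{1}{4}, B = - \frac{11}{4}.
So f(n) = - \frac{\left(-3\right)^{n}}{4} - \frac{11}{4}.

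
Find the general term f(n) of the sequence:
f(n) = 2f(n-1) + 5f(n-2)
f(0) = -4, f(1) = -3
Characteristic equation: x² - 2x - 5 = 0.
Discriminant Δ = (2)² + 4·(5) = 24.
Roots r₁,₂ = (2 ± √24)/2, so r₁ = 1 + \sqrt{6}, r₂ = 1 - \sqrt{6}.
General solution: f(n) = A·r₁^n + B·r₂^n.
From the initial conditions, A + B = -4 and r₁A + r₂B = -3.
Since r₁ - r₂ = √24: A = (-3 - (-4)r₂)/√24 = -2 + \frac{\sqrt{6}}{12}, and B = -4 - A = -2 - \frac{\sqrt{6}}{12}.
So f(n) = \left(-2 + \frac{\sqrt{6}}{12}\right)\left(1 + \sqrt{6}\right)^n + \left(-2 - \frac{\sqrt{6}}{12}\right)\left(1 - \sqrt{6}\right)^n.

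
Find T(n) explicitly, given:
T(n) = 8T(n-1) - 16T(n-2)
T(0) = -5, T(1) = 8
Characteristic equation: x² - 8x + 16 = 0, which is (x - (4))².
Repeated root r = 4.
General solution: T(n) = (A + Bn)·(4)^n.
From T(0) = -5: A = -5.
From T(1) = 8: (A + B)·(4) = 8 ⇒ B = 7.
So T(n) = \left(7 n - 5\right) \cdot (4)^n.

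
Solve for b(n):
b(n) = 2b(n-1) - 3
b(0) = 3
First-order linear non-homogeneous.
Homogeneous solution: b_h(n) = A·(2)^n.
Try constant particular solution b_p = K: K = 2K - 3 ⇒ K = 3.
General: b(n) = A·(2)^n + 3.
Apply b(0) = 3: A + 3 = 3 ⇒ A = 0.
So b(n) = 3.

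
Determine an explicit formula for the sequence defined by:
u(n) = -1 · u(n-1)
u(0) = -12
Pure geometric recurrence with ratio -1.
By induction u(n) = u(0) · (-1)^n = - 12 \left(-1\right)^{n}.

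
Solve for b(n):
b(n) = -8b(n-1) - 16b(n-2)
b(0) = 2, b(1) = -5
Characteristic equation: x² + 8x + 16 = 0, which is (x - (-4))².
Repeated root r = -4.
General solution: b(n) = (A + Bn)·(-4)^n.
From b(0) = 2: A = 2.
From b(1) = -5: (A + B)·(-4) = -5 ⇒ B = - \frac{3}{4}.
So b(n) = \left(2 - \frac{3 n}{4}\right) \cdot (-4)^n.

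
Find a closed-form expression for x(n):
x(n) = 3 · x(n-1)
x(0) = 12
Pure geometric recurrence with ratio 3.
By induction x(n) = x(0) · (3)^n = 12 \cdot 3^{n}.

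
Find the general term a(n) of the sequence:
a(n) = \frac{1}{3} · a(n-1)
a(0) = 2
Pure geometric recurrence with ratio \frac{1}{3}.
By induction a(n) = a(0) · (\frac{1}{3})^n = 2 \cdot 3^{- n}.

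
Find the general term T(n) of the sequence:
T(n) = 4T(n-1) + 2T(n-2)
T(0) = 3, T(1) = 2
Characteristic equation: x² - 4x - 2 = 0.
Discriminant Δ = (4)² + 4·(2) = 24.
Roots r₁,₂ = (4 ± √24)/2, so r₁ = 2 + \sqrt{6}, r₂ = 2 - \sqrt{6}.
General solution: T(n) = A·r₁^n + B·r₂^n.
From the initial conditions, A + B = 3 and r₁A + r₂B = 2.
Since r₁ - r₂ = √24: A = (2 - (3)r₂)/√24 = \frac{3}{2} - \frac{\sqrt{6}}{3}, and B = 3 - A = \frac{\sqrt{6}}{3} + \frac{3}{2}.
So T(n) = \left(\frac{3}{2} - \frac{\sqrt{6}}{3}\right)\left(2 + \sqrt{6}\right)^n + \left(\frac{\sqrt{6}}{3} + \frac{3}{2}\right)\left(2 - \sqrt{6}\right)^n.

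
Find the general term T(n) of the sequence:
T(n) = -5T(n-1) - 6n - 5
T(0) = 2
First-order linear with linear forcing.
Homogeneous solution: T_h(n) = A·(-5)^n.
Try particular T_p(n) = pn + q. Substituting:
  pn + q = -5(p(n-1) + q) - 6n - 5.
Matching the n-coefficient: p = -5p - 6 ⇒ p = -1.
Matching constants: q = 5p - 5q - 5 ⇒ q = - \frac{5}{3}.
General: T(n) = A·(-5)^n - n - \frac{5}{3}.
Apply T(0) = 2: A - \frac{5}{3} = 2 ⇒ A = \frac{11}{3}.
So T(n) = \frac{11 \left(-5\right)^{n}}{3} - n - \frac{5}{3}.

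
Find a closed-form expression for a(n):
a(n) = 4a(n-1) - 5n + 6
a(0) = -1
First-order linear with linear forcing.
Homogeneous solution: a_h(n) = A·(4)^n.
Try particular a_p(n) = pn + q. Substituting:
  pn + q = 4(p(n-1) + q) - 5n + 6.
Matching the n-coefficient: p = 4p - 5 ⇒ p = \frac{5}{3}.
Matching constants: q = -4p + 4q + 6 ⇒ q = \frac{2}{9}.
General: a(n) = A·(4)^n + \frac{5 n}{3} + \frac{2}{9}.
Apply a(0) = -1: A + \frac{2}{9} = -1 ⇒ A = - \frac{11}{9}.
So a(n) = - \frac{11 \cdot 4^{n}}{9} + \frac{5 n}{3} + \frac{2}{9}.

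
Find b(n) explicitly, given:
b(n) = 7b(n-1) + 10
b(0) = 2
First-order linear non-homogeneous.
Homogeneous solution: b_h(n) = A·(7)^n.
Try constant particular solution b_p = K: K = 7K + 10 ⇒ K = - \frac{5}{3}.
General: b(n) = A·(7)^n - \frac{5}{3}.
Apply b(0) = 2: A - \frac{5}{3} = 2 ⇒ A = \frac{11}{3}.
So b(n) = \frac{11 \cdot 7^{n}}{3} - \frac{5}{3}.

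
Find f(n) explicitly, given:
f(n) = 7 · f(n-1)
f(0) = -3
Pure geometric recurrence with ratio 7.
By induction f(n) = f(0) · (7)^n = - 3 \cdot 7^{n}.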